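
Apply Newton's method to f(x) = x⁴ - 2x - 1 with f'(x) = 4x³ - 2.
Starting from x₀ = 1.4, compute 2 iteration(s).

f(x) = x⁴ - 2x - 1
f'(x) = 4x³ - 2
x₀ = 1.4

Newton-Raphson formula: x_{n+1} = x_n - f(x_n)/f'(x_n)

Iteration 1:
  f(1.400000) = 0.041600
  f'(1.400000) = 8.976000
  x_1 = 1.400000 - 0.041600/8.976000 = 1.395365
Iteration 2:
  f(1.395365) = 0.000252
  f'(1.395365) = 8.867355
  x_2 = 1.395365 - 0.000252/8.867355 = 1.395337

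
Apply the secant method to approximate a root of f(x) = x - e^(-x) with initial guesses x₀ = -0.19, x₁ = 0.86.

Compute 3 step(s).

f(x) = x - e^(-x)
x₀ = -0.19, x₁ = 0.86

Secant formula: x_{n+1} = x_n - f(x_n)(x_n - x_{n-1})/(f(x_n) - f(x_{n-1}))

Iteration 1:
  f(-0.190000) = -1.399250
  f(0.860000) = 0.436838
  x_2 = 0.860000 - 0.436838×(0.860000 - (-0.190000))/(0.436838 - (-1.399250))
       = 0.610186
Iteration 2:
  f(0.860000) = 0.436838
  f(0.610186) = 0.066937
  x_3 = 0.610186 - 0.066937×(0.610186 - 0.860000)/(0.066937 - 0.436838)
       = 0.564980
Iteration 3:
  f(0.610186) = 0.066937
  f(0.564980) = -0.003391
  x_4 = 0.564980 - (-0.003391)×(0.564980 - 0.610186)/(-0.003391 - 0.066937)
       = 0.567160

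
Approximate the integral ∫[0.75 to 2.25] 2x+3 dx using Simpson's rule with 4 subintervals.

f(x) = 2x+3
a = 0.75, b = 2.25, n = 4
h = (b - a)/n = 0.375000

Simpson's rule: (h/3)[f(x₀) + 4f(x₁) + 2f(x₂) + ... + f(xₙ)]

x_0 = 0.7500, f(x_0) = 4.500000, coefficient = 1
x_1 = 1.1250, f(x_1) = 5.250000, coefficient = 4
x_2 = 1.5000, f(x_2) = 6.000000, coefficient = 2
x_3 = 1.8750, f(x_3) = 6.750000, coefficient = 4
x_4 = 2.2500, f(x_4) = 7.500000, coefficient = 1

I ≈ (0.375000/3) × 72.000000 = 9.000000
Exact value: 9.000000
Error: 0.000000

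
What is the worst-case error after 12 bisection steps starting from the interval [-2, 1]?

Bisection error bound: |error| ≤ (b-a)/2^n
|error| ≤ (1 - (-2))/2^12 = 3/2^12
|error| ≤ 0.0007324219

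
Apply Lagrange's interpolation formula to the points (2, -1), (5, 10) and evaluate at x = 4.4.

Lagrange interpolation formula:
P(x) = Σ yᵢ × Lᵢ(x)
where Lᵢ(x) = Π_{j≠i} (x - xⱼ)/(xᵢ - xⱼ)

L_0(4.4) = (4.4 - 5)/(2 - 5) = 0.200000
L_1(4.4) = (4.4 - 2)/(5 - 2) = 0.800000

P(4.4) = (-1)×L_0(4.4) + 10×L_1(4.4)
P(4.4) = 7.800000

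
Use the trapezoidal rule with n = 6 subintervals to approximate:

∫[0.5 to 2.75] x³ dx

f(x) = x³
a = 0.5, b = 2.75, n = 6
h = (b - a)/n = 0.375000

Trapezoidal rule: (h/2)[f(x₀) + 2f(x₁) + 2f(x₂) + ... + f(xₙ)]

x_0 = 0.5000, f(x_0) = 0.125000, coefficient = 1
x_1 = 0.8750, f(x_1) = 0.669922, coefficient = 2
x_2 = 1.2500, f(x_2) = 1.953125, coefficient = 2
x_3 = 1.6250, f(x_3) = 4.291016, coefficient = 2
x_4 = 2.0000, f(x_4) = 8.000000, coefficient = 2
x_5 = 2.3750, f(x_5) = 13.396484, coefficient = 2
x_6 = 2.7500, f(x_6) = 20.796875, coefficient = 1

I ≈ (0.375000/2) × 77.542969 = 14.539307
Exact value: 14.282227
Error: 0.257080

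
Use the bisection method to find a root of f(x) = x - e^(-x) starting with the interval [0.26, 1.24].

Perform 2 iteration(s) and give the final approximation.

f(x) = x - e^(-x)
Initial interval: [0.26, 1.24]

Iteration 1:
  c_1 = (0.260000 + 1.240000)/2 = 0.750000
  f(c_1) = f(0.750000) = 0.277633
  f(a) × f(c) < 0, new interval: [0.260000, 0.750000]
Iteration 2:
  c_2 = (0.260000 + 0.750000)/2 = 0.505000
  f(c_2) = f(0.505000) = -0.098506
  f(a) × f(c) ≥ 0, new interval: [0.505000, 0.750000]

After 2 iteration(s), the approximation is c_2 = 0.505000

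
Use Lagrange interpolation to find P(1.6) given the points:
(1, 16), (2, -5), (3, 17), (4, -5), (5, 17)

Lagrange interpolation formula:
P(x) = Σ yᵢ × Lᵢ(x)
where Lᵢ(x) = Π_{j≠i} (x - xⱼ)/(xᵢ - xⱼ)

L_0(1.6) = (1.6 - 2)/(1 - 2) × (1.6 - 3)/(1 - 3) × (1.6 - 4)/(1 - 4) × (1.6 - 5)/(1 - 5) = 0.190400
L_1(1.6) = (1.6 - 1)/(2 - 1) × (1.6 - 3)/(2 - 3) × (1.6 - 4)/(2 - 4) × (1.6 - 5)/(2 - 5) = 1.142400
L_2(1.6) = (1.6 - 1)/(3 - 1) × (1.6 - 2)/(3 - 2) × (1.6 - 4)/(3 - 4) × (1.6 - 5)/(3 - 5) = -0.489600
L_3(1.6) = (1.6 - 1)/(4 - 1) × (1.6 - 2)/(4 - 2) × (1.6 - 3)/(4 - 3) × (1.6 - 5)/(4 - 5) = 0.190400
L_4(1.6) = (1.6 - 1)/(5 - 1) × (1.6 - 2)/(5 - 2) × (1.6 - 3)/(5 - 3) × (1.6 - 4)/(5 - 4) = -0.033600

P(1.6) = 16×L_0(1.6) + (-5)×L_1(1.6) + 17×L_2(1.6) + (-5)×L_3(1.6) + 17×L_4(1.6)
P(1.6) = -12.512000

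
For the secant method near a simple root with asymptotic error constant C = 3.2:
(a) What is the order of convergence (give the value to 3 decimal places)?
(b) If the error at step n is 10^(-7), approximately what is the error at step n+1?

(a) Secant method has superlinear convergence with order φ = (1+√5)/2 ≈ 1.618.
    This means |e_{n+1}| ≈ C|e_n|^1.618.

(b) With |e_n| = 10^(-7) and C = 3.2:
    |e_{n+1}| ≈ 3.2 × (10^(-7))^1.618 = 3.2 × 10^(-11.33)

(a) ≈ 1.618 (golden ratio); (b) |e_{n+1}| ≈ 1.510e-11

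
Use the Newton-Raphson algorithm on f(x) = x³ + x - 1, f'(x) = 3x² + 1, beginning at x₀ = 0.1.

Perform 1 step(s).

f(x) = x³ + x - 1
f'(x) = 3x² + 1
x₀ = 0.1

Newton-Raphson formula: x_{n+1} = x_n - f(x_n)/f'(x_n)

Iteration 1:
  f(0.100000) = -0.899000
  f'(0.100000) = 1.030000
  x_1 = 0.100000 - (-0.899000)/1.030000 = 0.972816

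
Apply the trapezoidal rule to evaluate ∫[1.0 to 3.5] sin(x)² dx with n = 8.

f(x) = sin(x)²
a = 1.0, b = 3.5, n = 8
h = (b - a)/n = 0.312500

Trapezoidal rule: (h/2)[f(x₀) + 2f(x₁) + 2f(x₂) + ... + f(xₙ)]

x_0 = 1.0000, f(x_0) = 0.708073, coefficient = 1
x_1 = 1.3125, f(x_1) = 0.934754, coefficient = 2
x_2 = 1.6250, f(x_2) = 0.997065, coefficient = 2
x_3 = 1.9375, f(x_3) = 0.871449, coefficient = 2
x_4 = 2.2500, f(x_4) = 0.605398, coefficient = 2
x_5 = 2.5625, f(x_5) = 0.299499, coefficient = 2
x_6 = 2.8750, f(x_6) = 0.069404, coefficient = 2
x_7 = 3.1875, f(x_7) = 0.002106, coefficient = 2
x_8 = 3.5000, f(x_8) = 0.123049, coefficient = 1

I ≈ (0.312500/2) × 8.390470 = 1.311011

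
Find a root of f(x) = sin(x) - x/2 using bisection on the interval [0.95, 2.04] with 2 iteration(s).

f(x) = sin(x) - x/2
Initial interval: [0.95, 2.04]

Iteration 1:
  c_1 = (0.950000 + 2.040000)/2 = 1.495000
  f(c_1) = f(1.495000) = 0.249629
  f(a) × f(c) ≥ 0, new interval: [1.495000, 2.040000]
Iteration 2:
  c_2 = (1.495000 + 2.040000)/2 = 1.767500
  f(c_2) = f(1.767500) = 0.096966
  f(a) × f(c) ≥ 0, new interval: [1.767500, 2.040000]

After 2 iteration(s), the approximation is c_2 = 1.767500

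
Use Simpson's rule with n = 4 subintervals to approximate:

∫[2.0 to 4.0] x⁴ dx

f(x) = x⁴
a = 2.0, b = 4.0, n = 4
h = (b - a)/n = 0.500000

Simpson's rule: (h/3)[f(x₀) + 4f(x₁) + 2f(x₂) + ... + f(xₙ)]

x_0 = 2.0000, f(x_0) = 16.000000, coefficient = 1
x_1 = 2.5000, f(x_1) = 39.062500, coefficient = 4
x_2 = 3.0000, f(x_2) = 81.000000, coefficient = 2
x_3 = 3.5000, f(x_3) = 150.062500, coefficient = 4
x_4 = 4.0000, f(x_4) = 256.000000, coefficient = 1

I ≈ (0.500000/3) × 1190.500000 = 198.416667
Exact value: 198.400000
Error: 0.016667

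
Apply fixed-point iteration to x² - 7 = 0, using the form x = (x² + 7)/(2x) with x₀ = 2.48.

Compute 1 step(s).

Equation: x² - 7 = 0
Fixed-point form: x = (x² + 7)/(2x)
x₀ = 2.48

x_1 = g(2.480000) = 2.651290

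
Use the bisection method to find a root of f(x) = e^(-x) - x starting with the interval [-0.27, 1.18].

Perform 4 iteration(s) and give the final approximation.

f(x) = e^(-x) - x
Initial interval: [-0.27, 1.18]

Iteration 1:
  c_1 = (-0.270000 + 1.180000)/2 = 0.455000
  f(c_1) = f(0.455000) = 0.179448
  f(a) × f(c) ≥ 0, new interval: [0.455000, 1.180000]
Iteration 2:
  c_2 = (0.455000 + 1.180000)/2 = 0.817500
  f(c_2) = f(0.817500) = -0.375966
  f(a) × f(c) < 0, new interval: [0.455000, 0.817500]
Iteration 3:
  c_3 = (0.455000 + 0.817500)/2 = 0.636250
  f(c_3) = f(0.636250) = -0.106977
  f(a) × f(c) < 0, new interval: [0.455000, 0.636250]
Iteration 4:
  c_4 = (0.455000 + 0.636250)/2 = 0.545625
  f(c_4) = f(0.545625) = 0.033854
  f(a) × f(c) ≥ 0, new interval: [0.545625, 0.636250]

After 4 iteration(s), the approximation is c_4 = 0.545625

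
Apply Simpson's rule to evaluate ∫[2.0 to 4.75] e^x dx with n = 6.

f(x) = e^x
a = 2.0, b = 4.75, n = 6
h = (b - a)/n = 0.458333

Simpson's rule: (h/3)[f(x₀) + 4f(x₁) + 2f(x₂) + ... + f(xₙ)]

x_0 = 2.0000, f(x_0) = 7.389056, coefficient = 1
x_1 = 2.4583, f(x_1) = 11.685320, coefficient = 4
x_2 = 2.9167, f(x_2) = 18.479586, coefficient = 2
x_3 = 3.3750, f(x_3) = 29.224284, coefficient = 4
x_4 = 3.8333, f(x_4) = 46.216336, coefficient = 2
x_5 = 4.2917, f(x_5) = 73.088181, coefficient = 4
x_6 = 4.7500, f(x_6) = 115.584285, coefficient = 1

I ≈ (0.458333/3) × 708.356322 = 108.221105
Exact value: 108.195228
Error: 0.025876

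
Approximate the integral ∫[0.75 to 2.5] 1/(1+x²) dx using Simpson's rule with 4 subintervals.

f(x) = 1/(1+x²)
a = 0.75, b = 2.5, n = 4
h = (b - a)/n = 0.437500

Simpson's rule: (h/3)[f(x₀) + 4f(x₁) + 2f(x₂) + ... + f(xₙ)]

x_0 = 0.7500, f(x_0) = 0.640000, coefficient = 1
x_1 = 1.1875, f(x_1) = 0.414911, coefficient = 4
x_2 = 1.6250, f(x_2) = 0.274678, coefficient = 2
x_3 = 2.0625, f(x_3) = 0.190335, coefficient = 4
x_4 = 2.5000, f(x_4) = 0.137931, coefficient = 1

I ≈ (0.437500/3) × 3.748269 = 0.546623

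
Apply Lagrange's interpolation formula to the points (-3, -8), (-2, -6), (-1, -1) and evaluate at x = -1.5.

Lagrange interpolation formula:
P(x) = Σ yᵢ × Lᵢ(x)
where Lᵢ(x) = Π_{j≠i} (x - xⱼ)/(xᵢ - xⱼ)

L_0(-1.5) = (-1.5 - (-2))/(-3 - (-2)) × (-1.5 - (-1))/(-3 - (-1)) = -0.125000
L_1(-1.5) = (-1.5 - (-3))/(-2 - (-3)) × (-1.5 - (-1))/(-2 - (-1)) = 0.750000
L_2(-1.5) = (-1.5 - (-3))/(-1 - (-3)) × (-1.5 - (-2))/(-1 - (-2)) = 0.375000

P(-1.5) = (-8)×L_0(-1.5) + (-6)×L_1(-1.5) + (-1)×L_2(-1.5)
P(-1.5) = -3.875000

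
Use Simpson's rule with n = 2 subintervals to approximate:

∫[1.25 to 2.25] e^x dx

f(x) = e^x
a = 1.25, b = 2.25, n = 2
h = (b - a)/n = 0.500000

Simpson's rule: (h/3)[f(x₀) + 4f(x₁) + 2f(x₂) + ... + f(xₙ)]

x_0 = 1.2500, f(x_0) = 3.490343, coefficient = 1
x_1 = 1.7500, f(x_1) = 5.754603, coefficient = 4
x_2 = 2.2500, f(x_2) = 9.487736, coefficient = 1

I ≈ (0.500000/3) × 35.996489 = 5.999415
Exact value: 5.997393
Error: 0.002022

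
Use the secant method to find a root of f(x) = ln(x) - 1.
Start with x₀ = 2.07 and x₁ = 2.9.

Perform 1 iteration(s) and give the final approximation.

f(x) = ln(x) - 1
x₀ = 2.07, x₁ = 2.9

Secant formula: x_{n+1} = x_n - f(x_n)(x_n - x_{n-1})/(f(x_n) - f(x_{n-1}))

Iteration 1:
  f(2.070000) = -0.272451
  f(2.900000) = 0.064711
  x_2 = 2.900000 - 0.064711×(2.900000 - 2.070000)/(0.064711 - (-0.272451))
       = 2.740700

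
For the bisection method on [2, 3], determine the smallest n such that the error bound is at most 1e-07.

We need (b-a)/2^n ≤ 1e-07
(3 - 2)/2^n ≤ 1e-07
1/2^n ≤ 1e-07
2^n ≥ 10000000
n ≥ log₂(10000000) = 23.25
n ≥ 24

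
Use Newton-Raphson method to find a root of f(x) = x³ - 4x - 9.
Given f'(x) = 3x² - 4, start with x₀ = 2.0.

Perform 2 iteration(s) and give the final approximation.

f(x) = x³ - 4x - 9
f'(x) = 3x² - 4
x₀ = 2.0

Newton-Raphson formula: x_{n+1} = x_n - f(x_n)/f'(x_n)

Iteration 1:
  f(2.000000) = -9.000000
  f'(2.000000) = 8.000000
  x_1 = 2.000000 - (-9.000000)/8.000000 = 3.125000
Iteration 2:
  f(3.125000) = 9.017578
  f'(3.125000) = 25.296875
  x_2 = 3.125000 - 9.017578/25.296875 = 2.768530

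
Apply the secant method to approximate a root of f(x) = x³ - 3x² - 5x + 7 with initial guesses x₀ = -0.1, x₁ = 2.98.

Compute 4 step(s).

f(x) = x³ - 3x² - 5x + 7
x₀ = -0.1, x₁ = 2.98

Secant formula: x_{n+1} = x_n - f(x_n)(x_n - x_{n-1})/(f(x_n) - f(x_{n-1}))

Iteration 1:
  f(-0.100000) = 7.469000
  f(2.980000) = -8.077608
  x_2 = 2.980000 - (-8.077608)×(2.980000 - (-0.100000))/(-8.077608 - 7.469000)
       = 1.379713
Iteration 2:
  f(2.980000) = -8.077608
  f(1.379713) = -2.982957
  x_3 = 1.379713 - (-2.982957)×(1.379713 - 2.980000)/(-2.982957 - (-8.077608))
       = 0.442733
Iteration 3:
  f(1.379713) = -2.982957
  f(0.442733) = 4.285080
  x_4 = 0.442733 - 4.285080×(0.442733 - 1.379713)/(4.285080 - (-2.982957))
       = 0.995156
Iteration 4:
  f(0.442733) = 4.285080
  f(0.995156) = 0.038748
  x_5 = 0.995156 - 0.038748×(0.995156 - 0.442733)/(0.038748 - 4.285080)
       = 1.000197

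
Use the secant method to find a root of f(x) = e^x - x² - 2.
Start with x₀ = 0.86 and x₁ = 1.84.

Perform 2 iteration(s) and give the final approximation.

f(x) = e^x - x² - 2
x₀ = 0.86, x₁ = 1.84

Secant formula: x_{n+1} = x_n - f(x_n)(x_n - x_{n-1})/(f(x_n) - f(x_{n-1}))

Iteration 1:
  f(0.860000) = -0.376439
  f(1.840000) = 0.910938
  x_2 = 1.840000 - 0.910938×(1.840000 - 0.860000)/(0.910938 - (-0.376439))
       = 1.146560
Iteration 2:
  f(1.840000) = 0.910938
  f(1.146560) = -0.167253
  x_3 = 1.146560 - (-0.167253)×(1.146560 - 1.840000)/(-0.167253 - 0.910938)
       = 1.254129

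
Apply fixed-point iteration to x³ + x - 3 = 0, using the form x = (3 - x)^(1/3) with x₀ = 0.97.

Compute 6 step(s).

Equation: x³ + x - 3 = 0
Fixed-point form: x = (3 - x)^(1/3)
x₀ = 0.97

x_1 = g(0.970000) = 1.266189
x_2 = g(1.266189) = 1.201344
x_3 = g(1.201344) = 1.216138
x_4 = g(1.216138) = 1.212794
x_5 = g(1.212794) = 1.213551
x_6 = g(1.213551) = 1.213380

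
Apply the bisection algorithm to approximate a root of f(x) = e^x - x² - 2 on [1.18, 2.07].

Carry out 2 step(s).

f(x) = e^x - x² - 2
Initial interval: [1.18, 2.07]

Iteration 1:
  c_1 = (1.180000 + 2.070000)/2 = 1.625000
  f(c_1) = f(1.625000) = 0.437794
  f(a) × f(c) < 0, new interval: [1.180000, 1.625000]
Iteration 2:
  c_2 = (1.180000 + 1.625000)/2 = 1.402500
  f(c_2) = f(1.402500) = 0.098344
  f(a) × f(c) < 0, new interval: [1.180000, 1.402500]

After 2 iteration(s), the approximation is c_2 = 1.402500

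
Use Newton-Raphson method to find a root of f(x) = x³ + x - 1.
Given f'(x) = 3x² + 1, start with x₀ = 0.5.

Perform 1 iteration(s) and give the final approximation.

f(x) = x³ + x - 1
f'(x) = 3x² + 1
x₀ = 0.5

Newton-Raphson formula: x_{n+1} = x_n - f(x_n)/f'(x_n)

Iteration 1:
  f(0.500000) = -0.375000
  f'(0.500000) = 1.750000
  x_1 = 0.500000 - (-0.375000)/1.750000 = 0.714286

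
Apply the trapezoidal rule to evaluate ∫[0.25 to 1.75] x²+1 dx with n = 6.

f(x) = x²+1
a = 0.25, b = 1.75, n = 6
h = (b - a)/n = 0.250000

Trapezoidal rule: (h/2)[f(x₀) + 2f(x₁) + 2f(x₂) + ... + f(xₙ)]

x_0 = 0.2500, f(x_0) = 1.062500, coefficient = 1
x_1 = 0.5000, f(x_1) = 1.250000, coefficient = 2
x_2 = 0.7500, f(x_2) = 1.562500, coefficient = 2
x_3 = 1.0000, f(x_3) = 2.000000, coefficient = 2
x_4 = 1.2500, f(x_4) = 2.562500, coefficient = 2
x_5 = 1.5000, f(x_5) = 3.250000, coefficient = 2
x_6 = 1.7500, f(x_6) = 4.062500, coefficient = 1

I ≈ (0.250000/2) × 26.375000 = 3.296875
Exact value: 3.281250
Error: 0.015625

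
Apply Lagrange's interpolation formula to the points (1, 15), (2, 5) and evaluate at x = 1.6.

Lagrange interpolation formula:
P(x) = Σ yᵢ × Lᵢ(x)
where Lᵢ(x) = Π_{j≠i} (x - xⱼ)/(xᵢ - xⱼ)

L_0(1.6) = (1.6 - 2)/(1 - 2) = 0.400000
L_1(1.6) = (1.6 - 1)/(2 - 1) = 0.600000

P(1.6) = 15×L_0(1.6) + 5×L_1(1.6)
P(1.6) = 9.000000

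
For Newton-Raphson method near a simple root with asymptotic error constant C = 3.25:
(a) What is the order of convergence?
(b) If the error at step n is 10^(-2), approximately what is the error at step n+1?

(a) Newton-Raphson has quadratic (order 2) convergence near simple roots.
    This means |e_{n+1}| ≈ C|e_n|².

(b) With |e_n| = 10^(-2) and C = 3.25:
    |e_{n+1}| ≈ 3.25 × (10^(-2))² = 3.25 × 10^(-4)

(a) 2 (quadratic); (b) |e_{n+1}| ≈ 3.250e-04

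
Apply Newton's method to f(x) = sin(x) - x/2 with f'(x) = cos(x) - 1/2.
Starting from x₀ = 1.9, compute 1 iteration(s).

f(x) = sin(x) - x/2
f'(x) = cos(x) - 1/2
x₀ = 1.9

Newton-Raphson formula: x_{n+1} = x_n - f(x_n)/f'(x_n)

Iteration 1:
  f(1.900000) = -0.003700
  f'(1.900000) = -0.823290
  x_1 = 1.900000 - (-0.003700)/(-0.823290) = 1.895506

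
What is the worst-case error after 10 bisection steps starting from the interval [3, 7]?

Bisection error bound: |error| ≤ (b-a)/2^n
|error| ≤ (7 - 3)/2^10 = 4/2^10
|error| ≤ 0.0039062500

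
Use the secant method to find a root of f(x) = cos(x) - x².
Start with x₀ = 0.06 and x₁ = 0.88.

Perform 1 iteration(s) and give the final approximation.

f(x) = cos(x) - x²
x₀ = 0.06, x₁ = 0.88

Secant formula: x_{n+1} = x_n - f(x_n)(x_n - x_{n-1})/(f(x_n) - f(x_{n-1}))

Iteration 1:
  f(0.060000) = 0.994601
  f(0.880000) = -0.137249
  x_2 = 0.880000 - (-0.137249)×(0.880000 - 0.060000)/(-0.137249 - 0.994601)
       = 0.780566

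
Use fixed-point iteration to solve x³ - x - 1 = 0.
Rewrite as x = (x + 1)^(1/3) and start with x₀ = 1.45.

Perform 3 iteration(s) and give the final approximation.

Equation: x³ - x - 1 = 0
Fixed-point form: x = (x + 1)^(1/3)
x₀ = 1.45

x_1 = g(1.450000) = 1.348100
x_2 = g(1.348100) = 1.329144
x_3 = g(1.329144) = 1.325558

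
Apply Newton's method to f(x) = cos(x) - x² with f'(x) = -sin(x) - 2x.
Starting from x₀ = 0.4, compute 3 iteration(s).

f(x) = cos(x) - x²
f'(x) = -sin(x) - 2x
x₀ = 0.4

Newton-Raphson formula: x_{n+1} = x_n - f(x_n)/f'(x_n)

Iteration 1:
  f(0.400000) = 0.761061
  f'(0.400000) = -1.189418
  x_1 = 0.400000 - 0.761061/(-1.189418) = 1.039860
Iteration 2:
  f(1.039860) = -0.574967
  f'(1.039860) = -2.942053
  x_2 = 1.039860 - (-0.574967)/(-2.942053) = 0.844429
Iteration 3:
  f(0.844429) = -0.048902
  f'(0.844429) = -2.436450
  x_3 = 0.844429 - (-0.048902)/(-2.436450) = 0.824358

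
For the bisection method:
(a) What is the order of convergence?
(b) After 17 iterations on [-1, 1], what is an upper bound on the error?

(a) Bisection has linear (order 1) convergence; the error is halved each step.

(b) Error bound = (b-a)/2^n = (1 - (-1))/2^{17}
    = 2/2^{17}

(a) 1 (linear); (b) error ≤ 1.53e-05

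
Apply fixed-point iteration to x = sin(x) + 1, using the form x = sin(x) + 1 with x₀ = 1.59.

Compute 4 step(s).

Equation: x = sin(x) + 1
Fixed-point form: x = sin(x) + 1
x₀ = 1.59

x_1 = g(1.590000) = 1.999816
x_2 = g(1.999816) = 1.909374
x_3 = g(1.909374) = 1.943228
x_4 = g(1.943228) = 1.931445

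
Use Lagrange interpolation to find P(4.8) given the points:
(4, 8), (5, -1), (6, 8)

Lagrange interpolation formula:
P(x) = Σ yᵢ × Lᵢ(x)
where Lᵢ(x) = Π_{j≠i} (x - xⱼ)/(xᵢ - xⱼ)

L_0(4.8) = (4.8 - 5)/(4 - 5) × (4.8 - 6)/(4 - 6) = 0.120000
L_1(4.8) = (4.8 - 4)/(5 - 4) × (4.8 - 6)/(5 - 6) = 0.960000
L_2(4.8) = (4.8 - 4)/(6 - 4) × (4.8 - 5)/(6 - 5) = -0.080000

P(4.8) = 8×L_0(4.8) + (-1)×L_1(4.8) + 8×L_2(4.8)
P(4.8) = -0.640000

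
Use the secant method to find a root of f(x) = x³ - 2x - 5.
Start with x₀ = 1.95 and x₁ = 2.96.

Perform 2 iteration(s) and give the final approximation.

f(x) = x³ - 2x - 5
x₀ = 1.95, x₁ = 2.96

Secant formula: x_{n+1} = x_n - f(x_n)(x_n - x_{n-1})/(f(x_n) - f(x_{n-1}))

Iteration 1:
  f(1.950000) = -1.485125
  f(2.960000) = 15.014336
  x_2 = 2.960000 - 15.014336×(2.960000 - 1.950000)/(15.014336 - (-1.485125))
       = 2.040911
Iteration 2:
  f(2.960000) = 15.014336
  f(2.040911) = -0.580783
  x_3 = 2.040911 - (-0.580783)×(2.040911 - 2.960000)/(-0.580783 - 15.014336)
       = 2.075139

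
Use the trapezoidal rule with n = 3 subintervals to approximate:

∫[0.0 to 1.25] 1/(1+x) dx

f(x) = 1/(1+x)
a = 0.0, b = 1.25, n = 3
h = (b - a)/n = 0.416667

Trapezoidal rule: (h/2)[f(x₀) + 2f(x₁) + 2f(x₂) + ... + f(xₙ)]

x_0 = 0.0000, f(x_0) = 1.000000, coefficient = 1
x_1 = 0.4167, f(x_1) = 0.705882, coefficient = 2
x_2 = 0.8333, f(x_2) = 0.545455, coefficient = 2
x_3 = 1.2500, f(x_3) = 0.444444, coefficient = 1

I ≈ (0.416667/2) × 3.947118 = 0.822316
Exact value: 0.810930
Error: 0.011386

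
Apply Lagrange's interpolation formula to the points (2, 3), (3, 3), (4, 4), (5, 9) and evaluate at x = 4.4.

Lagrange interpolation formula:
P(x) = Σ yᵢ × Lᵢ(x)
where Lᵢ(x) = Π_{j≠i} (x - xⱼ)/(xᵢ - xⱼ)

L_0(4.4) = (4.4 - 3)/(2 - 3) × (4.4 - 4)/(2 - 4) × (4.4 - 5)/(2 - 5) = 0.056000
L_1(4.4) = (4.4 - 2)/(3 - 2) × (4.4 - 4)/(3 - 4) × (4.4 - 5)/(3 - 5) = -0.288000
L_2(4.4) = (4.4 - 2)/(4 - 2) × (4.4 - 3)/(4 - 3) × (4.4 - 5)/(4 - 5) = 1.008000
L_3(4.4) = (4.4 - 2)/(5 - 2) × (4.4 - 3)/(5 - 3) × (4.4 - 4)/(5 - 4) = 0.224000

P(4.4) = 3×L_0(4.4) + 3×L_1(4.4) + 4×L_2(4.4) + 9×L_3(4.4)
P(4.4) = 5.352000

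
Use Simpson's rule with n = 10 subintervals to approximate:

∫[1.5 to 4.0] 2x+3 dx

f(x) = 2x+3
a = 1.5, b = 4.0, n = 10
h = (b - a)/n = 0.250000

Simpson's rule: (h/3)[f(x₀) + 4f(x₁) + 2f(x₂) + ... + f(xₙ)]

x_0 = 1.5000, f(x_0) = 6.000000, coefficient = 1
x_1 = 1.7500, f(x_1) = 6.500000, coefficient = 4
x_2 = 2.0000, f(x_2) = 7.000000, coefficient = 2
x_3 = 2.2500, f(x_3) = 7.500000, coefficient = 4
x_4 = 2.5000, f(x_4) = 8.000000, coefficient = 2
x_5 = 2.7500, f(x_5) = 8.500000, coefficient = 4
x_6 = 3.0000, f(x_6) = 9.000000, coefficient = 2
x_7 = 3.2500, f(x_7) = 9.500000, coefficient = 4
x_8 = 3.5000, f(x_8) = 10.000000, coefficient = 2
x_9 = 3.7500, f(x_9) = 10.500000, coefficient = 4
x_10 = 4.0000, f(x_10) = 11.000000, coefficient = 1

I ≈ (0.250000/3) × 255.000000 = 21.250000
Exact value: 21.250000
Error: 0.000000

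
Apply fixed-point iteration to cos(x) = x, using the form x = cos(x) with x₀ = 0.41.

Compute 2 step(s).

Equation: cos(x) = x
Fixed-point form: x = cos(x)
x₀ = 0.41

x_1 = g(0.410000) = 0.917121
x_2 = g(0.917121) = 0.608108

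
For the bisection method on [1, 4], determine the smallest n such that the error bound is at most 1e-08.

We need (b-a)/2^n ≤ 1e-08
(4 - 1)/2^n ≤ 1e-08
3/2^n ≤ 1e-08
2^n ≥ 300000000
n ≥ log₂(300000000) = 28.16
n ≥ 29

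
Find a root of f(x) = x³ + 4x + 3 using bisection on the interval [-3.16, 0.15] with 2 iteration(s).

f(x) = x³ + 4x + 3
Initial interval: [-3.16, 0.15]

Iteration 1:
  c_1 = (-3.160000 + 0.150000)/2 = -1.505000
  f(c_1) = f(-1.505000) = -6.428863
  f(a) × f(c) ≥ 0, new interval: [-1.505000, 0.150000]
Iteration 2:
  c_2 = (-1.505000 + 0.150000)/2 = -0.677500
  f(c_2) = f(-0.677500) = -0.020977
  f(a) × f(c) ≥ 0, new interval: [-0.677500, 0.150000]

After 2 iteration(s), the approximation is c_2 = -0.677500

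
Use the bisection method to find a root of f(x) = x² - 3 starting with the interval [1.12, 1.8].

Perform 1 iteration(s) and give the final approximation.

f(x) = x² - 3
Initial interval: [1.12, 1.8]

Iteration 1:
  c_1 = (1.120000 + 1.800000)/2 = 1.460000
  f(c_1) = f(1.460000) = -0.868400
  f(a) × f(c) ≥ 0, new interval: [1.460000, 1.800000]

After 1 iteration(s), the approximation is c_1 = 1.460000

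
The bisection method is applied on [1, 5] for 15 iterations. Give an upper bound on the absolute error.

Bisection error bound: |error| ≤ (b-a)/2^n
|error| ≤ (5 - 1)/2^15 = 4/2^15
|error| ≤ 0.0001220703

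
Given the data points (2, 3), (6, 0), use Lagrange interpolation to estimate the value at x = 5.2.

Lagrange interpolation formula:
P(x) = Σ yᵢ × Lᵢ(x)
where Lᵢ(x) = Π_{j≠i} (x - xⱼ)/(xᵢ - xⱼ)

L_0(5.2) = (5.2 - 6)/(2 - 6) = 0.200000
L_1(5.2) = (5.2 - 2)/(6 - 2) = 0.800000

P(5.2) = 3×L_0(5.2) + 0×L_1(5.2)
P(5.2) = 0.600000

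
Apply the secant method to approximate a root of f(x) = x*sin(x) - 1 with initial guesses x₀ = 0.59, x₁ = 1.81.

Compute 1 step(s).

f(x) = x*sin(x) - 1
x₀ = 0.59, x₁ = 1.81

Secant formula: x_{n+1} = x_n - f(x_n)(x_n - x_{n-1})/(f(x_n) - f(x_{n-1}))

Iteration 1:
  f(0.590000) = -0.671747
  f(1.810000) = 0.758464
  x_2 = 1.810000 - 0.758464×(1.810000 - 0.590000)/(0.758464 - (-0.671747))
       = 1.163014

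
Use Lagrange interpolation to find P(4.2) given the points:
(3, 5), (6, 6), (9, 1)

Lagrange interpolation formula:
P(x) = Σ yᵢ × Lᵢ(x)
where Lᵢ(x) = Π_{j≠i} (x - xⱼ)/(xᵢ - xⱼ)

L_0(4.2) = (4.2 - 6)/(3 - 6) × (4.2 - 9)/(3 - 9) = 0.480000
L_1(4.2) = (4.2 - 3)/(6 - 3) × (4.2 - 9)/(6 - 9) = 0.640000
L_2(4.2) = (4.2 - 3)/(9 - 3) × (4.2 - 6)/(9 - 6) = -0.120000

P(4.2) = 5×L_0(4.2) + 6×L_1(4.2) + 1×L_2(4.2)
P(4.2) = 6.120000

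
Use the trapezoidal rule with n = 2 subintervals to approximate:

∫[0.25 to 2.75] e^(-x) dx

f(x) = e^(-x)
a = 0.25, b = 2.75, n = 2
h = (b - a)/n = 1.250000

Trapezoidal rule: (h/2)[f(x₀) + 2f(x₁) + 2f(x₂) + ... + f(xₙ)]

x_0 = 0.2500, f(x_0) = 0.778801, coefficient = 1
x_1 = 1.5000, f(x_1) = 0.223130, coefficient = 2
x_2 = 2.7500, f(x_2) = 0.063928, coefficient = 1

I ≈ (1.250000/2) × 1.288989 = 0.805618
Exact value: 0.714873
Error: 0.090745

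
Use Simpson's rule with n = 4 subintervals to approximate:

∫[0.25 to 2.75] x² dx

f(x) = x²
a = 0.25, b = 2.75, n = 4
h = (b - a)/n = 0.625000

Simpson's rule: (h/3)[f(x₀) + 4f(x₁) + 2f(x₂) + ... + f(xₙ)]

x_0 = 0.2500, f(x_0) = 0.062500, coefficient = 1
x_1 = 0.8750, f(x_1) = 0.765625, coefficient = 4
x_2 = 1.5000, f(x_2) = 2.250000, coefficient = 2
x_3 = 2.1250, f(x_3) = 4.515625, coefficient = 4
x_4 = 2.7500, f(x_4) = 7.562500, coefficient = 1

I ≈ (0.625000/3) × 33.250000 = 6.927083
Exact value: 6.927083
Error: 0.000000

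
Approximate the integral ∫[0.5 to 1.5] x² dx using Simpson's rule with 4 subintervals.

f(x) = x²
a = 0.5, b = 1.5, n = 4
h = (b - a)/n = 0.250000

Simpson's rule: (h/3)[f(x₀) + 4f(x₁) + 2f(x₂) + ... + f(xₙ)]

x_0 = 0.5000, f(x_0) = 0.250000, coefficient = 1
x_1 = 0.7500, f(x_1) = 0.562500, coefficient = 4
x_2 = 1.0000, f(x_2) = 1.000000, coefficient = 2
x_3 = 1.2500, f(x_3) = 1.562500, coefficient = 4
x_4 = 1.5000, f(x_4) = 2.250000, coefficient = 1

I ≈ (0.250000/3) × 13.000000 = 1.083333
Exact value: 1.083333
Error: 0.000000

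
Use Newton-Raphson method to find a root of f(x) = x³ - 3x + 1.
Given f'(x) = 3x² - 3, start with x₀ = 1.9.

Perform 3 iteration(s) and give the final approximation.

f(x) = x³ - 3x + 1
f'(x) = 3x² - 3
x₀ = 1.9

Newton-Raphson formula: x_{n+1} = x_n - f(x_n)/f'(x_n)

Iteration 1:
  f(1.900000) = 2.159000
  f'(1.900000) = 7.830000
  x_1 = 1.900000 - 2.159000/7.830000 = 1.624266
Iteration 2:
  f(1.624266) = 0.412404
  f'(1.624266) = 4.914717
  x_2 = 1.624266 - 0.412404/4.914717 = 1.540354
Iteration 3:
  f(1.540354) = 0.033720
  f'(1.540354) = 4.118068
  x_3 = 1.540354 - 0.033720/4.118068 = 1.532165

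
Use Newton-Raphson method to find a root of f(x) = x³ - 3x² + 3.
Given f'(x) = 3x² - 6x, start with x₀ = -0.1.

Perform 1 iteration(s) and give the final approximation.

f(x) = x³ - 3x² + 3
f'(x) = 3x² - 6x
x₀ = -0.1

Newton-Raphson formula: x_{n+1} = x_n - f(x_n)/f'(x_n)

Iteration 1:
  f(-0.100000) = 2.969000
  f'(-0.100000) = 0.630000
  x_1 = -0.100000 - 2.969000/0.630000 = -4.812698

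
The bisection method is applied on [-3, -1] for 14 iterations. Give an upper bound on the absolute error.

Bisection error bound: |error| ≤ (b-a)/2^n
|error| ≤ (-1 - (-3))/2^14 = 2/2^14
|error| ≤ 0.0001220703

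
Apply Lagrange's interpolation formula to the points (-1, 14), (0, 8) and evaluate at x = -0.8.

Lagrange interpolation formula:
P(x) = Σ yᵢ × Lᵢ(x)
where Lᵢ(x) = Π_{j≠i} (x - xⱼ)/(xᵢ - xⱼ)

L_0(-0.8) = (-0.8 - 0)/(-1 - 0) = 0.800000
L_1(-0.8) = (-0.8 - (-1))/(0 - (-1)) = 0.200000

P(-0.8) = 14×L_0(-0.8) + 8×L_1(-0.8)
P(-0.8) = 12.800000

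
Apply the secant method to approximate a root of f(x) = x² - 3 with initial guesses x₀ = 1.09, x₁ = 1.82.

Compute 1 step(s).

f(x) = x² - 3
x₀ = 1.09, x₁ = 1.82

Secant formula: x_{n+1} = x_n - f(x_n)(x_n - x_{n-1})/(f(x_n) - f(x_{n-1}))

Iteration 1:
  f(1.090000) = -1.811900
  f(1.820000) = 0.312400
  x_2 = 1.820000 - 0.312400×(1.820000 - 1.090000)/(0.312400 - (-1.811900))
       = 1.712646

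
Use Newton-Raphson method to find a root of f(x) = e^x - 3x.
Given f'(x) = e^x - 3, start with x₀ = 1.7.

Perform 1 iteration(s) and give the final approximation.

f(x) = e^x - 3x
f'(x) = e^x - 3
x₀ = 1.7

Newton-Raphson formula: x_{n+1} = x_n - f(x_n)/f'(x_n)

Iteration 1:
  f(1.700000) = 0.373947
  f'(1.700000) = 2.473947
  x_1 = 1.700000 - 0.373947/2.473947 = 1.548846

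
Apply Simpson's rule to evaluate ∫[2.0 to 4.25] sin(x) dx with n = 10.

f(x) = sin(x)
a = 2.0, b = 4.25, n = 10
h = (b - a)/n = 0.225000

Simpson's rule: (h/3)[f(x₀) + 4f(x₁) + 2f(x₂) + ... + f(xₙ)]

x_0 = 2.0000, f(x_0) = 0.909297, coefficient = 1
x_1 = 2.2250, f(x_1) = 0.793533, coefficient = 4
x_2 = 2.4500, f(x_2) = 0.637765, coefficient = 2
x_3 = 2.6750, f(x_3) = 0.449846, coefficient = 4
x_4 = 2.9000, f(x_4) = 0.239249, coefficient = 2
x_5 = 3.1250, f(x_5) = 0.016592, coefficient = 4
x_6 = 3.3500, f(x_6) = -0.206902, coefficient = 2
x_7 = 3.5750, f(x_7) = -0.419966, coefficient = 4
x_8 = 3.8000, f(x_8) = -0.611858, coefficient = 2
x_9 = 4.0250, f(x_9) = -0.772905, coefficient = 4
x_10 = 4.2500, f(x_10) = -0.894989, coefficient = 1

I ≈ (0.225000/3) × 0.399214 = 0.029941
Exact value: 0.029941
Error: 0.000000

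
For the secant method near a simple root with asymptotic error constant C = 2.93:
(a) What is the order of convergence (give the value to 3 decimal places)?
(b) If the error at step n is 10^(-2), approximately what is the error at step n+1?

(a) Secant method has superlinear convergence with order φ = (1+√5)/2 ≈ 1.618.
    This means |e_{n+1}| ≈ C|e_n|^1.618.

(b) With |e_n| = 10^(-2) and C = 2.93:
    |e_{n+1}| ≈ 2.93 × (10^(-2))^1.618 = 2.93 × 10^(-3.24)

(a) ≈ 1.618 (golden ratio); (b) |e_{n+1}| ≈ 1.701e-03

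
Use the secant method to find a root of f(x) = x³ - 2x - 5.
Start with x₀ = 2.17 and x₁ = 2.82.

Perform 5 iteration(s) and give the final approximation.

f(x) = x³ - 2x - 5
x₀ = 2.17, x₁ = 2.82

Secant formula: x_{n+1} = x_n - f(x_n)(x_n - x_{n-1})/(f(x_n) - f(x_{n-1}))

Iteration 1:
  f(2.170000) = 0.878313
  f(2.820000) = 11.785768
  x_2 = 2.820000 - 11.785768×(2.820000 - 2.170000)/(11.785768 - 0.878313)
       = 2.117659
Iteration 2:
  f(2.820000) = 11.785768
  f(2.117659) = 0.261285
  x_3 = 2.117659 - 0.261285×(2.117659 - 2.820000)/(0.261285 - 11.785768)
       = 2.101736
Iteration 3:
  f(2.117659) = 0.261285
  f(2.101736) = 0.080512
  x_4 = 2.101736 - 0.080512×(2.101736 - 2.117659)/(0.080512 - 0.261285)
       = 2.094644
Iteration 4:
  f(2.101736) = 0.080512
  f(2.094644) = 0.001031
  x_5 = 2.094644 - 0.001031×(2.094644 - 2.101736)/(0.001031 - 0.080512)
       = 2.094552
Iteration 5:
  f(2.094644) = 0.001031
  f(2.094552) = 0.000004
  x_6 = 2.094552 - 0.000004×(2.094552 - 2.094644)/(0.000004 - 0.001031)
       = 2.094551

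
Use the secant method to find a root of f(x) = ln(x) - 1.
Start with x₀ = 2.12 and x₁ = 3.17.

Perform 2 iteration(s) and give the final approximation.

f(x) = ln(x) - 1
x₀ = 2.12, x₁ = 3.17

Secant formula: x_{n+1} = x_n - f(x_n)(x_n - x_{n-1})/(f(x_n) - f(x_{n-1}))

Iteration 1:
  f(2.120000) = -0.248584
  f(3.170000) = 0.153732
  x_2 = 3.170000 - 0.153732×(3.170000 - 2.120000)/(0.153732 - (-0.248584))
       = 2.768777
Iteration 2:
  f(3.170000) = 0.153732
  f(2.768777) = 0.018406
  x_3 = 2.768777 - 0.018406×(2.768777 - 3.170000)/(0.018406 - 0.153732)
       = 2.714207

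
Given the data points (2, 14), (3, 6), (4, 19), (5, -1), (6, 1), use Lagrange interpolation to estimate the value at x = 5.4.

Lagrange interpolation formula:
P(x) = Σ yᵢ × Lᵢ(x)
where Lᵢ(x) = Π_{j≠i} (x - xⱼ)/(xᵢ - xⱼ)

L_0(5.4) = (5.4 - 3)/(2 - 3) × (5.4 - 4)/(2 - 4) × (5.4 - 5)/(2 - 5) × (5.4 - 6)/(2 - 6) = -0.033600
L_1(5.4) = (5.4 - 2)/(3 - 2) × (5.4 - 4)/(3 - 4) × (5.4 - 5)/(3 - 5) × (5.4 - 6)/(3 - 6) = 0.190400
L_2(5.4) = (5.4 - 2)/(4 - 2) × (5.4 - 3)/(4 - 3) × (5.4 - 5)/(4 - 5) × (5.4 - 6)/(4 - 6) = -0.489600
L_3(5.4) = (5.4 - 2)/(5 - 2) × (5.4 - 3)/(5 - 3) × (5.4 - 4)/(5 - 4) × (5.4 - 6)/(5 - 6) = 1.142400
L_4(5.4) = (5.4 - 2)/(6 - 2) × (5.4 - 3)/(6 - 3) × (5.4 - 4)/(6 - 4) × (5.4 - 5)/(6 - 5) = 0.190400

P(5.4) = 14×L_0(5.4) + 6×L_1(5.4) + 19×L_2(5.4) + (-1)×L_3(5.4) + 1×L_4(5.4)
P(5.4) = -9.582400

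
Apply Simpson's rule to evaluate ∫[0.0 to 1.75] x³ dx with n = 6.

f(x) = x³
a = 0.0, b = 1.75, n = 6
h = (b - a)/n = 0.291667

Simpson's rule: (h/3)[f(x₀) + 4f(x₁) + 2f(x₂) + ... + f(xₙ)]

x_0 = 0.0000, f(x_0) = 0.000000, coefficient = 1
x_1 = 0.2917, f(x_1) = 0.024812, coefficient = 4
x_2 = 0.5833, f(x_2) = 0.198495, coefficient = 2
x_3 = 0.8750, f(x_3) = 0.669922, coefficient = 4
x_4 = 1.1667, f(x_4) = 1.587963, coefficient = 2
x_5 = 1.4583, f(x_5) = 3.101490, coefficient = 4
x_6 = 1.7500, f(x_6) = 5.359375, coefficient = 1

I ≈ (0.291667/3) × 24.117188 = 2.344727
Exact value: 2.344727
Error: 0.000000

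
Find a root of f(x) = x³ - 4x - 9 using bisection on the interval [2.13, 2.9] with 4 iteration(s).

f(x) = x³ - 4x - 9
Initial interval: [2.13, 2.9]

Iteration 1:
  c_1 = (2.130000 + 2.900000)/2 = 2.515000
  f(c_1) = f(2.515000) = -3.152059
  f(a) × f(c) ≥ 0, new interval: [2.515000, 2.900000]
Iteration 2:
  c_2 = (2.515000 + 2.900000)/2 = 2.707500
  f(c_2) = f(2.707500) = 0.017481
  f(a) × f(c) < 0, new interval: [2.515000, 2.707500]
Iteration 3:
  c_3 = (2.515000 + 2.707500)/2 = 2.611250
  f(c_3) = f(2.611250) = -1.639861
  f(a) × f(c) ≥ 0, new interval: [2.611250, 2.707500]
Iteration 4:
  c_4 = (2.611250 + 2.707500)/2 = 2.659375
  f(c_4) = f(2.659375) = -0.829668
  f(a) × f(c) ≥ 0, new interval: [2.659375, 2.707500]

After 4 iteration(s), the approximation is c_4 = 2.659375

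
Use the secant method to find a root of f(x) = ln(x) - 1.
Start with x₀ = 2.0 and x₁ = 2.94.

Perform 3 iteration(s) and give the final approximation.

f(x) = ln(x) - 1
x₀ = 2.0, x₁ = 2.94

Secant formula: x_{n+1} = x_n - f(x_n)(x_n - x_{n-1})/(f(x_n) - f(x_{n-1}))

Iteration 1:
  f(2.000000) = -0.306853
  f(2.940000) = 0.078410
  x_2 = 2.940000 - 0.078410×(2.940000 - 2.000000)/(0.078410 - (-0.306853))
       = 2.748689
Iteration 2:
  f(2.940000) = 0.078410
  f(2.748689) = 0.011124
  x_3 = 2.748689 - 0.011124×(2.748689 - 2.940000)/(0.011124 - 0.078410)
       = 2.717060
Iteration 3:
  f(2.748689) = 0.011124
  f(2.717060) = -0.000449
  x_4 = 2.717060 - (-0.000449)×(2.717060 - 2.748689)/(-0.000449 - 0.011124)
       = 2.718289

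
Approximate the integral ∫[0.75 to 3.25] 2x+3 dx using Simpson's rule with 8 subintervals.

f(x) = 2x+3
a = 0.75, b = 3.25, n = 8
h = (b - a)/n = 0.312500

Simpson's rule: (h/3)[f(x₀) + 4f(x₁) + 2f(x₂) + ... + f(xₙ)]

x_0 = 0.7500, f(x_0) = 4.500000, coefficient = 1
x_1 = 1.0625, f(x_1) = 5.125000, coefficient = 4
x_2 = 1.3750, f(x_2) = 5.750000, coefficient = 2
x_3 = 1.6875, f(x_3) = 6.375000, coefficient = 4
x_4 = 2.0000, f(x_4) = 7.000000, coefficient = 2
x_5 = 2.3125, f(x_5) = 7.625000, coefficient = 4
x_6 = 2.6250, f(x_6) = 8.250000, coefficient = 2
x_7 = 2.9375, f(x_7) = 8.875000, coefficient = 4
x_8 = 3.2500, f(x_8) = 9.500000, coefficient = 1

I ≈ (0.312500/3) × 168.000000 = 17.500000
Exact value: 17.500000
Error: 0.000000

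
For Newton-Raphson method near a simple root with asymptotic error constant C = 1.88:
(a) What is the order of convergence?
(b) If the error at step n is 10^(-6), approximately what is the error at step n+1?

(a) Newton-Raphson has quadratic (order 2) convergence near simple roots.
    This means |e_{n+1}| ≈ C|e_n|².

(b) With |e_n| = 10^(-6) and C = 1.88:
    |e_{n+1}| ≈ 1.88 × (10^(-6))² = 1.88 × 10^(-12)

(a) 2 (quadratic); (b) |e_{n+1}| ≈ 1.880e-12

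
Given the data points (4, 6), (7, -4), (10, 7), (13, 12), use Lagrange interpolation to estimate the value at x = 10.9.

Lagrange interpolation formula:
P(x) = Σ yᵢ × Lᵢ(x)
where Lᵢ(x) = Π_{j≠i} (x - xⱼ)/(xᵢ - xⱼ)

L_0(10.9) = (10.9 - 7)/(4 - 7) × (10.9 - 10)/(4 - 10) × (10.9 - 13)/(4 - 13) = 0.045500
L_1(10.9) = (10.9 - 4)/(7 - 4) × (10.9 - 10)/(7 - 10) × (10.9 - 13)/(7 - 13) = -0.241500
L_2(10.9) = (10.9 - 4)/(10 - 4) × (10.9 - 7)/(10 - 7) × (10.9 - 13)/(10 - 13) = 1.046500
L_3(10.9) = (10.9 - 4)/(13 - 4) × (10.9 - 7)/(13 - 7) × (10.9 - 10)/(13 - 10) = 0.149500

P(10.9) = 6×L_0(10.9) + (-4)×L_1(10.9) + 7×L_2(10.9) + 12×L_3(10.9)
P(10.9) = 10.358500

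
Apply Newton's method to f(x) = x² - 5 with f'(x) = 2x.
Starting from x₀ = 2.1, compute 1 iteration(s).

f(x) = x² - 5
f'(x) = 2x
x₀ = 2.1

Newton-Raphson formula: x_{n+1} = x_n - f(x_n)/f'(x_n)

Iteration 1:
  f(2.100000) = -0.590000
  f'(2.100000) = 4.200000
  x_1 = 2.100000 - (-0.590000)/4.200000 = 2.240476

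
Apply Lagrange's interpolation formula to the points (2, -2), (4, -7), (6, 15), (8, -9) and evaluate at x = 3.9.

Lagrange interpolation formula:
P(x) = Σ yᵢ × Lᵢ(x)
where Lᵢ(x) = Π_{j≠i} (x - xⱼ)/(xᵢ - xⱼ)

L_0(3.9) = (3.9 - 4)/(2 - 4) × (3.9 - 6)/(2 - 6) × (3.9 - 8)/(2 - 8) = 0.017938
L_1(3.9) = (3.9 - 2)/(4 - 2) × (3.9 - 6)/(4 - 6) × (3.9 - 8)/(4 - 8) = 1.022437
L_2(3.9) = (3.9 - 2)/(6 - 2) × (3.9 - 4)/(6 - 4) × (3.9 - 8)/(6 - 8) = -0.048688
L_3(3.9) = (3.9 - 2)/(8 - 2) × (3.9 - 4)/(8 - 4) × (3.9 - 6)/(8 - 6) = 0.008313

P(3.9) = (-2)×L_0(3.9) + (-7)×L_1(3.9) + 15×L_2(3.9) + (-9)×L_3(3.9)
P(3.9) = -7.998062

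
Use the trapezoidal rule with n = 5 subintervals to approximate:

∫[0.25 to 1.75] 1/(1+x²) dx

f(x) = 1/(1+x²)
a = 0.25, b = 1.75, n = 5
h = (b - a)/n = 0.300000

Trapezoidal rule: (h/2)[f(x₀) + 2f(x₁) + 2f(x₂) + ... + f(xₙ)]

x_0 = 0.2500, f(x_0) = 0.941176, coefficient = 1
x_1 = 0.5500, f(x_1) = 0.767754, coefficient = 2
x_2 = 0.8500, f(x_2) = 0.580552, coefficient = 2
x_3 = 1.1500, f(x_3) = 0.430571, coefficient = 2
x_4 = 1.4500, f(x_4) = 0.322321, coefficient = 2
x_5 = 1.7500, f(x_5) = 0.246154, coefficient = 1

I ≈ (0.300000/2) × 5.389724 = 0.808459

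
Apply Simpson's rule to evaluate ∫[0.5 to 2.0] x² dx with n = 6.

f(x) = x²
a = 0.5, b = 2.0, n = 6
h = (b - a)/n = 0.250000

Simpson's rule: (h/3)[f(x₀) + 4f(x₁) + 2f(x₂) + ... + f(xₙ)]

x_0 = 0.5000, f(x_0) = 0.250000, coefficient = 1
x_1 = 0.7500, f(x_1) = 0.562500, coefficient = 4
x_2 = 1.0000, f(x_2) = 1.000000, coefficient = 2
x_3 = 1.2500, f(x_3) = 1.562500, coefficient = 4
x_4 = 1.5000, f(x_4) = 2.250000, coefficient = 2
x_5 = 1.7500, f(x_5) = 3.062500, coefficient = 4
x_6 = 2.0000, f(x_6) = 4.000000, coefficient = 1

I ≈ (0.250000/3) × 31.500000 = 2.625000
Exact value: 2.625000
Error: 0.000000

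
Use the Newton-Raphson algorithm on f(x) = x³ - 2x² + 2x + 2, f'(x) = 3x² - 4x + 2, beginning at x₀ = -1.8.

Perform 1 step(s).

f(x) = x³ - 2x² + 2x + 2
f'(x) = 3x² - 4x + 2
x₀ = -1.8

Newton-Raphson formula: x_{n+1} = x_n - f(x_n)/f'(x_n)

Iteration 1:
  f(-1.800000) = -13.912000
  f'(-1.800000) = 18.920000
  x_1 = -1.800000 - (-13.912000)/18.920000 = -1.064693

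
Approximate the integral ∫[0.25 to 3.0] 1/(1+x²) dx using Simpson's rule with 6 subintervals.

f(x) = 1/(1+x²)
a = 0.25, b = 3.0, n = 6
h = (b - a)/n = 0.458333

Simpson's rule: (h/3)[f(x₀) + 4f(x₁) + 2f(x₂) + ... + f(xₙ)]

x_0 = 0.2500, f(x_0) = 0.941176, coefficient = 1
x_1 = 0.7083, f(x_1) = 0.665896, coefficient = 4
x_2 = 1.1667, f(x_2) = 0.423529, coefficient = 2
x_3 = 1.6250, f(x_3) = 0.274678, coefficient = 4
x_4 = 2.0833, f(x_4) = 0.187256, coefficient = 2
x_5 = 2.5417, f(x_5) = 0.134047, coefficient = 4
x_6 = 3.0000, f(x_6) = 0.100000, coefficient = 1

I ≈ (0.458333/3) × 6.561232 = 1.002410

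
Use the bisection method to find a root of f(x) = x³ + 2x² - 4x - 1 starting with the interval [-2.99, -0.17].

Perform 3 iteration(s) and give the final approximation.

f(x) = x³ + 2x² - 4x - 1
Initial interval: [-2.99, -0.17]

Iteration 1:
  c_1 = (-2.990000 + (-0.170000))/2 = -1.580000
  f(c_1) = f(-1.580000) = 6.368488
  f(a) × f(c) ≥ 0, new interval: [-1.580000, -0.170000]
Iteration 2:
  c_2 = (-1.580000 + (-0.170000))/2 = -0.875000
  f(c_2) = f(-0.875000) = 3.361328
  f(a) × f(c) ≥ 0, new interval: [-0.875000, -0.170000]
Iteration 3:
  c_3 = (-0.875000 + (-0.170000))/2 = -0.522500
  f(c_3) = f(-0.522500) = 1.493367
  f(a) × f(c) ≥ 0, new interval: [-0.522500, -0.170000]

After 3 iteration(s), the approximation is c_3 = -0.522500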